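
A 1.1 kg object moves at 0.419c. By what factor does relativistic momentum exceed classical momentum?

p_rel = γmv, p_class = mv
Ratio = γ = 1/√(1 - 0.419²) = 1.101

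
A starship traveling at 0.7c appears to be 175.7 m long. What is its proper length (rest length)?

Contracted length L = 175.7 m
γ = 1/√(1 - 0.7²) = 1.400
L₀ = γL = 1.400 × 175.7 = 246.0 m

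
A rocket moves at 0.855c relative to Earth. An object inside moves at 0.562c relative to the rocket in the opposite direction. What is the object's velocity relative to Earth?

Object's velocity in rocket frame is u' = -0.562c
u = (u' + v)/(1 + u'v/c²) = (v - 0.562)/(1 - 0.562·v/c²)
Numerator: 0.855 - 0.562 = 0.293
Denominator: 1 - 0.48051 = 0.51949
u = 0.293/0.51949 = 0.5640c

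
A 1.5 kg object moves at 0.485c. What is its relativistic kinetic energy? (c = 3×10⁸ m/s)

γ = 1/√(1 - 0.485²) = 1.1435
γ - 1 = 0.1435
KE = (γ-1)mc² = 0.1435 × 1.5 × (3×10⁸)² = 1.937×10¹⁶ J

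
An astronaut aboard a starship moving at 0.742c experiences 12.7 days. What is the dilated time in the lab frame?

Proper time Δt₀ = 12.7 days
γ = 1/√(1 - 0.742²) = 1.4916
Δt = γΔt₀ = 1.4916 × 12.7 = 18.94 days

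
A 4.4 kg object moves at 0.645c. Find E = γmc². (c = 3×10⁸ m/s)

γ = 1/√(1 - 0.645²) = 1.3086
mc² = 4.4 × (3×10⁸)² = 3.960×10¹⁷ J
E = γmc² = 1.3086 × 3.960×10¹⁷ = 5.182×10¹⁷ J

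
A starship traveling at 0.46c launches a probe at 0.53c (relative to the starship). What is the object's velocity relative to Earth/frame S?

u = (u' + v)/(1 + u'v/c²)
Numerator: 0.53 + 0.46 = 0.99
Denominator: 1 + 0.2438 = 1.2438
u = 0.99/1.2438 = 0.7959c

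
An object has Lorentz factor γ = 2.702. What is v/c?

From γ = 1/√(1 - v²/c²):
1/γ² = 1/2.702² = 0.1370
v²/c² = 1 - 0.1370 = 0.8630
v/c = √(0.8630) = 0.9290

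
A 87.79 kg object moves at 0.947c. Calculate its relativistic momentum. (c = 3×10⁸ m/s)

γ = 1/√(1 - 0.947²) = 3.113
v = 0.947 × 3×10⁸ = 2.841×10⁸ m/s
p = γmv = 3.113 × 87.79 × 2.841×10⁸ = 7.764×10¹⁰ kg·m/s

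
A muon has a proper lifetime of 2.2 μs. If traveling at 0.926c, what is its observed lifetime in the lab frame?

Proper lifetime τ₀ = 2.2 μs
γ = 1/√(1 - 0.926²) = 2.6488
τ = γτ₀ = 2.6488 × 2.2 μs = 5.827 μs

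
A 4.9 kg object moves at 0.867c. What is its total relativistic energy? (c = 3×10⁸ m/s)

γ = 1/√(1 - 0.867²) = 2.0068
mc² = 4.9 × (3×10⁸)² = 4.410×10¹⁷ J
E = γmc² = 2.0068 × 4.410×10¹⁷ = 8.850×10¹⁷ J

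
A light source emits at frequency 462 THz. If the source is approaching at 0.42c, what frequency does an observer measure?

β = v/c = 0.42
(1+β)/(1-β) = 1.42/0.58 = 2.4483
Doppler factor = √(2.4483) = 1.5647
f_obs = 462 × 1.5647 = 722.9 THz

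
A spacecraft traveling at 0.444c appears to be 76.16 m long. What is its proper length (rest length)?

Contracted length L = 76.16 m
γ = 1/√(1 - 0.444²) = 1.11604
L₀ = γL = 1.11604 × 76.16 = 85.00 m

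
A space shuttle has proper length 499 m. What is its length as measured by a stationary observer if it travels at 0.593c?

Proper length L₀ = 499 m
γ = 1/√(1 - 0.593²) = 1.242
L = L₀/γ = 499/1.242 = 401.8 m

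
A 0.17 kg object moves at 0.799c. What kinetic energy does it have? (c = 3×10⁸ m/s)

γ = 1/√(1 - 0.799²) = 1.663
γ - 1 = 0.6630
KE = (γ-1)mc² = 0.6630 × 0.17 × (3×10⁸)² = 1.014×10¹⁶ J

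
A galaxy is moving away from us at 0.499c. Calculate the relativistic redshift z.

β = 0.499
(1+β)/(1-β) = 1.499/0.501 = 2.992
√(2.992) = 1.7297
z = 1.7297 - 1 = 0.7297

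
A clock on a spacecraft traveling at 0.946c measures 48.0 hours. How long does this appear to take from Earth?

Proper time Δt₀ = 48.0 hours
γ = 1/√(1 - 0.946²) = 3.085
Δt = γΔt₀ = 3.085 × 48.0 = 148.1 hours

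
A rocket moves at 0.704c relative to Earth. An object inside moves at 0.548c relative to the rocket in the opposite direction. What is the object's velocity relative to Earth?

Object's velocity in rocket frame is u' = -0.548c
u = (u' + v)/(1 + u'v/c²) = (v - 0.548)/(1 - 0.548·v/c²)
Numerator: 0.704 - 0.548 = 0.156
Denominator: 1 - 0.385792 = 0.614208
u = 0.156/0.614208 = 0.2540c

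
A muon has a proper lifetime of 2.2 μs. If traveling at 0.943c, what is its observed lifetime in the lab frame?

Proper lifetime τ₀ = 2.2 μs
γ = 1/√(1 - 0.943²) = 3.005
τ = γτ₀ = 3.005 × 2.2 μs = 6.611 μs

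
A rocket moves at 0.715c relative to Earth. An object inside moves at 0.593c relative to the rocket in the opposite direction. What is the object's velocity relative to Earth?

Object's velocity in rocket frame is u' = -0.593c
u = (u' + v)/(1 + u'v/c²) = (v - 0.593)/(1 - 0.593·v/c²)
Numerator: 0.715 - 0.593 = 0.122
Denominator: 1 - 0.423995 = 0.576005
u = 0.122/0.576005 = 0.2118c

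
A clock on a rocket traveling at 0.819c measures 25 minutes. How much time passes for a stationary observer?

Proper time Δt₀ = 25 minutes
γ = 1/√(1 - 0.819²) = 1.7428
Δt = γΔt₀ = 1.7428 × 25 = 43.57 minutes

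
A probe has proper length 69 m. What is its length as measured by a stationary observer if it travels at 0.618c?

Proper length L₀ = 69 m
γ = 1/√(1 - 0.618²) = 1.272
L = L₀/γ = 69/1.272 = 54.25 m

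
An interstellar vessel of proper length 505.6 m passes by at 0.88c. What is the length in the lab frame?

Proper length L₀ = 505.6 m
γ = 1/√(1 - 0.88²) = 2.1054
L = L₀/γ = 505.6/2.1054 = 240.1 m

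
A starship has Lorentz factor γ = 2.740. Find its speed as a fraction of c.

From γ = 1/√(1 - v²/c²):
1/γ² = 1/2.740² = 0.1332
v²/c² = 1 - 0.1332 = 0.8668
v/c = √(0.8668) = 0.9310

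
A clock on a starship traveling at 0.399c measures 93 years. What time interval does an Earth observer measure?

Proper time Δt₀ = 93 years
γ = 1/√(1 - 0.399²) = 1.0906
Δt = γΔt₀ = 1.0906 × 93 = 101.4 years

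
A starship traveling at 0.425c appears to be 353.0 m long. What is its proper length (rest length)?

Contracted length L = 353.0 m
γ = 1/√(1 - 0.425²) = 1.1047
L₀ = γL = 1.1047 × 353.0 = 390.0 m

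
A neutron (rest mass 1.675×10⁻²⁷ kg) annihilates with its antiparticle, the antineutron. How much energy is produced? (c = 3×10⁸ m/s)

Both particles have the same rest mass, so total mass = 2m
E = 2m·c² = 2 × 1.675×10⁻²⁷ × (3×10⁸)²
= 2 × 1.675×10⁻²⁷ × 9×10¹⁶
= 3.015×10⁻¹⁰ J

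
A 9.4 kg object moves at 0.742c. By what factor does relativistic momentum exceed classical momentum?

p_rel = γmv, p_class = mv
Ratio = γ = 1/√(1 - 0.742²) = 1.492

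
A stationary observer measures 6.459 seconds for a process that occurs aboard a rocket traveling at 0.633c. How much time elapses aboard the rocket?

Dilated time Δt = 6.459 seconds
γ = 1/√(1 - 0.633²) = 1.2917
Δt₀ = Δt/γ = 6.459/1.2917 = 5.000 seconds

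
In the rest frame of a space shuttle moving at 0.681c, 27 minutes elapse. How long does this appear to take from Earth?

Proper time Δt₀ = 27 minutes
γ = 1/√(1 - 0.681²) = 1.3656
Δt = γΔt₀ = 1.3656 × 27 = 36.87 minutes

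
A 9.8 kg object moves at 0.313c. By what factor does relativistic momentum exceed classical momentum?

p_rel = γmv, p_class = mv
Ratio = γ = 1/√(1 - 0.313²) = 1.053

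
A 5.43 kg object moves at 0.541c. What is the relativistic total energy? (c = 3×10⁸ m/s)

γ = 1/√(1 - 0.541²) = 1.189
mc² = 5.43 × (3×10⁸)² = 4.887×10¹⁷ J
E = γmc² = 1.189 × 4.887×10¹⁷ = 5.811×10¹⁷ J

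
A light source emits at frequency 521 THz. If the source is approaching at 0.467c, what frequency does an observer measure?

β = v/c = 0.467
(1+β)/(1-β) = 1.467/0.533 = 2.752
Doppler factor = √(2.752) = 1.659
f_obs = 521 × 1.659 = 864.3 THz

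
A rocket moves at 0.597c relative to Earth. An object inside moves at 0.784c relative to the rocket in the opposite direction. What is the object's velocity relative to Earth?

Object's velocity in rocket frame is u' = -0.784c
u = (u' + v)/(1 + u'v/c²) = (v - 0.784)/(1 - 0.784·v/c²)
Numerator: 0.597 - 0.784 = -0.187
Denominator: 1 - 0.468048 = 0.531952
u = -0.187/0.531952 = -0.3515c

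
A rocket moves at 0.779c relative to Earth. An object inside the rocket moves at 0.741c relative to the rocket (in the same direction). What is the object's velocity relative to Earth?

u = (u' + v)/(1 + u'v/c²)
Numerator: 0.741 + 0.779 = 1.52
Denominator: 1 + 0.577239 = 1.577239
u = 1.52/1.577239 = 0.9637c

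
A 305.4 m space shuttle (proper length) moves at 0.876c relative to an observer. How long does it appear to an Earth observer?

Proper length L₀ = 305.4 m
γ = 1/√(1 - 0.876²) = 2.073
L = L₀/γ = 305.4/2.073 = 147.3 m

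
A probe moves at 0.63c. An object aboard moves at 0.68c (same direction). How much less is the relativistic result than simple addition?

Classical: u' + v = 0.68 + 0.63 = 1.31c
Relativistic: u = (0.68 + 0.63)/(1 + 0.4284) = 1.31/1.4284 = 0.9171c
Difference: 1.31 - 0.9171 = 0.3929c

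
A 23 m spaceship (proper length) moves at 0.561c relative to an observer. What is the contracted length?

Proper length L₀ = 23 m
γ = 1/√(1 - 0.561²) = 1.208
L = L₀/γ = 23/1.208 = 19.04 m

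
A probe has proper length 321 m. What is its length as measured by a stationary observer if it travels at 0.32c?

Proper length L₀ = 321 m
γ = 1/√(1 - 0.32²) = 1.0555
L = L₀/γ = 321/1.0555 = 304.1 m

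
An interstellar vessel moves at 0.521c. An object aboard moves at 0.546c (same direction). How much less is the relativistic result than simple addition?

Classical: u' + v = 0.546 + 0.521 = 1.067c
Relativistic: u = (0.546 + 0.521)/(1 + 0.284466) = 1.067/1.284466 = 0.8307c
Difference: 1.067 - 0.8307 = 0.2363c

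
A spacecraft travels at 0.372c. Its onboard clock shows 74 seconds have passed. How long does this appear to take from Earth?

Proper time Δt₀ = 74 seconds
γ = 1/√(1 - 0.372²) = 1.0773
Δt = γΔt₀ = 1.0773 × 74 = 79.72 seconds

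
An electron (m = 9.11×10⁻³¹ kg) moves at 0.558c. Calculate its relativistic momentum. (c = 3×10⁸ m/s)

γ = 1/√(1 - 0.558²) = 1.205
v = 0.558 × 3×10⁸ = 1.674×10⁸ m/s
p = γmv = 1.205 × 9.11×10⁻³¹ × 1.674×10⁸ = 1.838×10⁻²² kg·m/s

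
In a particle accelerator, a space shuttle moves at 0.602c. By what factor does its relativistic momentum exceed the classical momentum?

p_rel = γmv, p_class = mv
Ratio = γ = 1/√(1 - 0.602²)
= 1/√(0.637596) = 1.252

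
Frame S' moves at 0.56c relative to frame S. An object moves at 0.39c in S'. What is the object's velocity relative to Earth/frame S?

u = (u' + v)/(1 + u'v/c²)
Numerator: 0.39 + 0.56 = 0.95
Denominator: 1 + 0.2184 = 1.2184
u = 0.95/1.2184 = 0.7797c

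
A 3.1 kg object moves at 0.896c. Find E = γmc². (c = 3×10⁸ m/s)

γ = 1/√(1 - 0.896²) = 2.252
mc² = 3.1 × (3×10⁸)² = 2.790×10¹⁷ J
E = γmc² = 2.252 × 2.790×10¹⁷ = 6.283×10¹⁷ J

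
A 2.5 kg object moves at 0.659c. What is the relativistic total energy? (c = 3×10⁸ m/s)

γ = 1/√(1 - 0.659²) = 1.3295
mc² = 2.5 × (3×10⁸)² = 2.250×10¹⁷ J
E = γmc² = 1.3295 × 2.250×10¹⁷ = 2.991×10¹⁷ J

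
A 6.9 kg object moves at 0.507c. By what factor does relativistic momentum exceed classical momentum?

p_rel = γmv, p_class = mv
Ratio = γ = 1/√(1 - 0.507²) = 1.160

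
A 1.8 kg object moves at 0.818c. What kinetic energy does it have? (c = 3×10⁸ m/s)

γ = 1/√(1 - 0.818²) = 1.7385
γ - 1 = 0.7385
KE = (γ-1)mc² = 0.7385 × 1.8 × (3×10⁸)² = 1.196×10¹⁷ J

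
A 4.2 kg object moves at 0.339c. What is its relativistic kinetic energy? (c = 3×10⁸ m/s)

γ = 1/√(1 - 0.339²) = 1.06294
γ - 1 = 0.06294
KE = (γ-1)mc² = 0.06294 × 4.2 × (3×10⁸)² = 2.379×10¹⁶ J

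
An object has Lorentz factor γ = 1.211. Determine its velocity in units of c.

From γ = 1/√(1 - v²/c²):
1/γ² = 1/1.211² = 0.6819
v²/c² = 1 - 0.6819 = 0.3181
v/c = √(0.3181) = 0.5640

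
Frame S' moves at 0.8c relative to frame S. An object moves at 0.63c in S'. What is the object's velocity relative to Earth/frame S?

u = (u' + v)/(1 + u'v/c²)
Numerator: 0.63 + 0.8 = 1.43
Denominator: 1 + 0.504 = 1.504
u = 1.43/1.504 = 0.9508c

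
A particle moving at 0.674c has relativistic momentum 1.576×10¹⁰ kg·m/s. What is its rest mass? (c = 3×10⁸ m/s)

γ = 1/√(1 - 0.674²) = 1.3537
v = 0.674 × 3×10⁸ = 2.022×10⁸ m/s
m = p/(γv) = 1.576×10¹⁰/(1.3537 × 2.022×10⁸) = 57.58 kg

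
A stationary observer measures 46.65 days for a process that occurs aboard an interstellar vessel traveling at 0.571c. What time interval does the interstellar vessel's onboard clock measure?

Dilated time Δt = 46.65 days
γ = 1/√(1 - 0.571²) = 1.218
Δt₀ = Δt/γ = 46.65/1.218 = 38.30 days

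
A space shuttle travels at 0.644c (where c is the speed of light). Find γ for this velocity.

v/c = 0.644, so (v/c)² = 0.414736
1 - (v/c)² = 0.585264
γ = 1/√(0.585264) = 1.307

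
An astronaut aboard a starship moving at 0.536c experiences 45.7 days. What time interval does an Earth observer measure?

Proper time Δt₀ = 45.7 days
γ = 1/√(1 - 0.536²) = 1.1845
Δt = γΔt₀ = 1.1845 × 45.7 = 54.13 days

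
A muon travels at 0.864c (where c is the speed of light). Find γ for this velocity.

v/c = 0.864, so (v/c)² = 0.746496
1 - (v/c)² = 0.253504
γ = 1/√(0.253504) = 1.986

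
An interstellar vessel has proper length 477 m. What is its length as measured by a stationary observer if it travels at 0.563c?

Proper length L₀ = 477 m
γ = 1/√(1 - 0.563²) = 1.210
L = L₀/γ = 477/1.210 = 394.2 m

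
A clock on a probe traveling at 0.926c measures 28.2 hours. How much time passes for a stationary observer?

Proper time Δt₀ = 28.2 hours
γ = 1/√(1 - 0.926²) = 2.649
Δt = γΔt₀ = 2.649 × 28.2 = 74.70 hours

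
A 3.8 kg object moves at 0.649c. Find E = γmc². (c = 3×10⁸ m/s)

γ = 1/√(1 - 0.649²) = 1.3144
mc² = 3.8 × (3×10⁸)² = 3.420×10¹⁷ J
E = γmc² = 1.3144 × 3.420×10¹⁷ = 4.495×10¹⁷ J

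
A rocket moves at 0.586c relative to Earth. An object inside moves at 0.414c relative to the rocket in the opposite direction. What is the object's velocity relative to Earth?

Object's velocity in rocket frame is u' = -0.414c
u = (u' + v)/(1 + u'v/c²) = (v - 0.414)/(1 - 0.414·v/c²)
Numerator: 0.586 - 0.414 = 0.172
Denominator: 1 - 0.242604 = 0.757396
u = 0.172/0.757396 = 0.2271c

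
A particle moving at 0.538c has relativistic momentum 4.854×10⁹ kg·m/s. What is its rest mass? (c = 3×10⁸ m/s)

γ = 1/√(1 - 0.538²) = 1.1863
v = 0.538 × 3×10⁸ = 1.614×10⁸ m/s
m = p/(γv) = 4.854×10⁹/(1.1863 × 1.614×10⁸) = 25.35 kg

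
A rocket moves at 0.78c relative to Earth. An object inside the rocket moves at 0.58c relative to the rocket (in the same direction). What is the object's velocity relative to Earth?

u = (u' + v)/(1 + u'v/c²)
Numerator: 0.58 + 0.78 = 1.36
Denominator: 1 + 0.4524 = 1.4524
u = 1.36/1.4524 = 0.9364c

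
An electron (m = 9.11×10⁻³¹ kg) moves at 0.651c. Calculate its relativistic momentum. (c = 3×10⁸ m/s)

γ = 1/√(1 - 0.651²) = 1.3174
v = 0.651 × 3×10⁸ = 1.953×10⁸ m/s
p = γmv = 1.3174 × 9.11×10⁻³¹ × 1.953×10⁸ = 2.344×10⁻²² kg·m/s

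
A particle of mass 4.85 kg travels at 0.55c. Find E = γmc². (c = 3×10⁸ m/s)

γ = 1/√(1 - 0.55²) = 1.1974
mc² = 4.85 × (3×10⁸)² = 4.365×10¹⁷ J
E = γmc² = 1.1974 × 4.365×10¹⁷ = 5.227×10¹⁷ J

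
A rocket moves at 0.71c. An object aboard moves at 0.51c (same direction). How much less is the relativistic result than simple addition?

Classical: u' + v = 0.51 + 0.71 = 1.22c
Relativistic: u = (0.51 + 0.71)/(1 + 0.3621) = 1.22/1.3621 = 0.8957c
Difference: 1.22 - 0.8957 = 0.3243c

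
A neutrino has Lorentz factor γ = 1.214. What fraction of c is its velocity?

From γ = 1/√(1 - v²/c²):
1/γ² = 1/1.214² = 0.6785
v²/c² = 1 - 0.6785 = 0.3215
v/c = √(0.3215) = 0.5670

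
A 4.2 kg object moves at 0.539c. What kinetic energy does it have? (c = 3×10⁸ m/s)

γ = 1/√(1 - 0.539²) = 1.18722
γ - 1 = 0.18722
KE = (γ-1)mc² = 0.18722 × 4.2 × (3×10⁸)² = 7.077×10¹⁶ J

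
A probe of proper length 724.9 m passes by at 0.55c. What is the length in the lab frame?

Proper length L₀ = 724.9 m
γ = 1/√(1 - 0.55²) = 1.1974
L = L₀/γ = 724.9/1.1974 = 605.4 m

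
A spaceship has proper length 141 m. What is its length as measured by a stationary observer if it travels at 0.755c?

Proper length L₀ = 141 m
γ = 1/√(1 - 0.755²) = 1.525
L = L₀/γ = 141/1.525 = 92.46 m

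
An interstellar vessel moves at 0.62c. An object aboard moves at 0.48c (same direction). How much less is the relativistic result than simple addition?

Classical: u' + v = 0.48 + 0.62 = 1.1c
Relativistic: u = (0.48 + 0.62)/(1 + 0.2976) = 1.1/1.2976 = 0.8477c
Difference: 1.1 - 0.8477 = 0.2523c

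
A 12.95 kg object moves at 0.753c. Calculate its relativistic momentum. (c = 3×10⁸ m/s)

γ = 1/√(1 - 0.753²) = 1.5197
v = 0.753 × 3×10⁸ = 2.259×10⁸ m/s
p = γmv = 1.5197 × 12.95 × 2.259×10⁸ = 4.446×10⁹ kg·m/s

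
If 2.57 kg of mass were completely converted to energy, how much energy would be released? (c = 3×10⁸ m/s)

Using E = mc²:
c² = (3×10⁸)² = 9×10¹⁶ m²/s²
E = 2.57 × 9×10¹⁶ = 2.313×10¹⁷ J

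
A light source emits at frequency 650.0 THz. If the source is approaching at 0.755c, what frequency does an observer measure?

β = v/c = 0.755
(1+β)/(1-β) = 1.755/0.245 = 7.163
Doppler factor = √(7.163) = 2.6764
f_obs = 650.0 × 2.6764 = 1740 THz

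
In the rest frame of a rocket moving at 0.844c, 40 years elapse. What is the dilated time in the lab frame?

Proper time Δt₀ = 40 years
γ = 1/√(1 - 0.844²) = 1.8645
Δt = γΔt₀ = 1.8645 × 40 = 74.58 years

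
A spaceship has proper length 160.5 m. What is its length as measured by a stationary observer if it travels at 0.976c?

Proper length L₀ = 160.5 m
γ = 1/√(1 - 0.976²) = 4.592
L = L₀/γ = 160.5/4.592 = 34.95 m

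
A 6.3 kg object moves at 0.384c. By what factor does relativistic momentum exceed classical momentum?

p_rel = γmv, p_class = mv
Ratio = γ = 1/√(1 - 0.384²) = 1.083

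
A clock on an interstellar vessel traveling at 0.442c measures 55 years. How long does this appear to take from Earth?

Proper time Δt₀ = 55 years
γ = 1/√(1 - 0.442²) = 1.1148
Δt = γΔt₀ = 1.1148 × 55 = 61.31 years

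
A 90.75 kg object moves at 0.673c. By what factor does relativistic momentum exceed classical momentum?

p_rel = γmv, p_class = mv
Ratio = γ = 1/√(1 - 0.673²) = 1.352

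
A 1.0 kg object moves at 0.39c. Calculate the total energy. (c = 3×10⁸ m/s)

γ = 1/√(1 - 0.39²) = 1.086
mc² = 1.0 × (3×10⁸)² = 9.000×10¹⁶ J
E = γmc² = 1.086 × 9.000×10¹⁶ = 9.774×10¹⁶ J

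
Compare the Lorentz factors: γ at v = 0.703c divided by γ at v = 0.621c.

γ₁ = 1/√(1 - 0.703²) = 1.406
γ₂ = 1/√(1 - 0.621²) = 1.276
γ₁/γ₂ = 1.406/1.276 = 1.102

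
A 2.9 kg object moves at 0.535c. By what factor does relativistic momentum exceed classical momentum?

p_rel = γmv, p_class = mv
Ratio = γ = 1/√(1 - 0.535²) = 1.184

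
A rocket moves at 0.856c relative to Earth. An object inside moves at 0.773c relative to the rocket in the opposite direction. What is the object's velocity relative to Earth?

Object's velocity in rocket frame is u' = -0.773c
u = (u' + v)/(1 + u'v/c²) = (v - 0.773)/(1 - 0.773·v/c²)
Numerator: 0.856 - 0.773 = 0.083
Denominator: 1 - 0.661688 = 0.338312
u = 0.083/0.338312 = 0.2453c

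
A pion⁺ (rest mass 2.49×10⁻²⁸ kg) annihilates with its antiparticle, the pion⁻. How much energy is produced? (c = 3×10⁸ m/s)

Both particles have the same rest mass, so total mass = 2m
E = 2m·c² = 2 × 2.49×10⁻²⁸ × (3×10⁸)²
= 2 × 2.49×10⁻²⁸ × 9×10¹⁶
= 4.482×10⁻¹¹ J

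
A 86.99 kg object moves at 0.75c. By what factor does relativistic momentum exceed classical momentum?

p_rel = γmv, p_class = mv
Ratio = γ = 1/√(1 - 0.75²) = 1.512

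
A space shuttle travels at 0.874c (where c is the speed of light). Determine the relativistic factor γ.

v/c = 0.874, so (v/c)² = 0.763876
1 - (v/c)² = 0.236124
γ = 1/√(0.236124) = 2.058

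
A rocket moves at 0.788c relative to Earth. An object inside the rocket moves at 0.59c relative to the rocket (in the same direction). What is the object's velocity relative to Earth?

u = (u' + v)/(1 + u'v/c²)
Numerator: 0.59 + 0.788 = 1.378
Denominator: 1 + 0.46492 = 1.46492
u = 1.378/1.46492 = 0.9407c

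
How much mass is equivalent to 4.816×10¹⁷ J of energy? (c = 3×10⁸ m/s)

From E = mc², we get m = E/c²
c² = (3×10⁸)² = 9×10¹⁶ m²/s²
m = 4.816×10¹⁷ / 9×10¹⁶ = 5.351 kg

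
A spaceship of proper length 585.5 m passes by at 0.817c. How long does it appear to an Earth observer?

Proper length L₀ = 585.5 m
γ = 1/√(1 - 0.817²) = 1.7342
L = L₀/γ = 585.5/1.7342 = 337.6 m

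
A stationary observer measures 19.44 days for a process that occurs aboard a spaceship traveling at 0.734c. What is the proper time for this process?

Dilated time Δt = 19.44 days
γ = 1/√(1 - 0.734²) = 1.4724
Δt₀ = Δt/γ = 19.44/1.4724 = 13.20 days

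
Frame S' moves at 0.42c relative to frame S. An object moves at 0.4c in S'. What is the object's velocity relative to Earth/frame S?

u = (u' + v)/(1 + u'v/c²)
Numerator: 0.4 + 0.42 = 0.82
Denominator: 1 + 0.168 = 1.168
u = 0.82/1.168 = 0.7021c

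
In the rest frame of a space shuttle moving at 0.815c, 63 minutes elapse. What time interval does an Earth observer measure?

Proper time Δt₀ = 63 minutes
γ = 1/√(1 - 0.815²) = 1.726
Δt = γΔt₀ = 1.726 × 63 = 108.7 minutes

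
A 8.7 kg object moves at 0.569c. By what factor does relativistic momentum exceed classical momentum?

p_rel = γmv, p_class = mv
Ratio = γ = 1/√(1 - 0.569²) = 1.216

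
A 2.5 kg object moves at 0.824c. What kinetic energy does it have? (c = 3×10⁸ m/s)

γ = 1/√(1 - 0.824²) = 1.7649
γ - 1 = 0.7649
KE = (γ-1)mc² = 0.7649 × 2.5 × (3×10⁸)² = 1.721×10¹⁷ J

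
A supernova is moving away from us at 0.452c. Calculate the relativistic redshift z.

β = 0.452
(1+β)/(1-β) = 1.452/0.548 = 2.6496
√(2.6496) = 1.6278
z = 1.6278 - 1 = 0.6278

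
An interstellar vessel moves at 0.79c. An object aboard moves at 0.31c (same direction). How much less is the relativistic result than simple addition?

Classical: u' + v = 0.31 + 0.79 = 1.1c
Relativistic: u = (0.31 + 0.79)/(1 + 0.2449) = 1.1/1.2449 = 0.8836c
Difference: 1.1 - 0.8836 = 0.2164c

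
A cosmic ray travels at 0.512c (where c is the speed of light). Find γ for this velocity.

v/c = 0.512, so (v/c)² = 0.262144
1 - (v/c)² = 0.737856
γ = 1/√(0.737856) = 1.164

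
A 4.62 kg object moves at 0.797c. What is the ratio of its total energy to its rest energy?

E = γmc², E₀ = mc²
E/E₀ = γ = 1/√(1 - 0.797²) = 1.656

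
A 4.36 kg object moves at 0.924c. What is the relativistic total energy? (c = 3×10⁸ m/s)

γ = 1/√(1 - 0.924²) = 2.615
mc² = 4.36 × (3×10⁸)² = 3.924×10¹⁷ J
E = γmc² = 2.615 × 3.924×10¹⁷ = 1.026×10¹⁸ J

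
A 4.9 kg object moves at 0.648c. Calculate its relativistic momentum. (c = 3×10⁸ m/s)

γ = 1/√(1 - 0.648²) = 1.313
v = 0.648 × 3×10⁸ = 1.944×10⁸ m/s
p = γmv = 1.313 × 4.9 × 1.944×10⁸ = 1.251×10⁹ kg·m/s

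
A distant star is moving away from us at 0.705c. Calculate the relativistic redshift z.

β = 0.705
(1+β)/(1-β) = 1.705/0.295 = 5.780
√(5.780) = 2.404
z = 2.404 - 1 = 1.404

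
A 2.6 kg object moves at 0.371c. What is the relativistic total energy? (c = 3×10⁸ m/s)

γ = 1/√(1 - 0.371²) = 1.077
mc² = 2.6 × (3×10⁸)² = 2.340×10¹⁷ J
E = γmc² = 1.077 × 2.340×10¹⁷ = 2.520×10¹⁷ J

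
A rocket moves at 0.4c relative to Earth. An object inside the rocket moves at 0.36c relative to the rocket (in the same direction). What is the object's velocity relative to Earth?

u = (u' + v)/(1 + u'v/c²)
Numerator: 0.36 + 0.4 = 0.76
Denominator: 1 + 0.144 = 1.144
u = 0.76/1.144 = 0.6643c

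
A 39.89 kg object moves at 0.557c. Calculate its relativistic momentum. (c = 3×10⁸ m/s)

γ = 1/√(1 - 0.557²) = 1.2041
v = 0.557 × 3×10⁸ = 1.671×10⁸ m/s
p = γmv = 1.2041 × 39.89 × 1.671×10⁸ = 8.026×10⁹ kg·m/s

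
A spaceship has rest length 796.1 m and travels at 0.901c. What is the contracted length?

Proper length L₀ = 796.1 m
γ = 1/√(1 - 0.901²) = 2.305
L = L₀/γ = 796.1/2.305 = 345.4 m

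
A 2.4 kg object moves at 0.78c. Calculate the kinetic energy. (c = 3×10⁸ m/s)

γ = 1/√(1 - 0.78²) = 1.598
γ - 1 = 0.5980
KE = (γ-1)mc² = 0.5980 × 2.4 × (3×10⁸)² = 1.292×10¹⁷ J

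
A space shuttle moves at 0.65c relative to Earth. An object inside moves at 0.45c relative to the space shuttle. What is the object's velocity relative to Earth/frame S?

u = (u' + v)/(1 + u'v/c²)
Numerator: 0.45 + 0.65 = 1.1
Denominator: 1 + 0.2925 = 1.2925
u = 1.1/1.2925 = 0.8511c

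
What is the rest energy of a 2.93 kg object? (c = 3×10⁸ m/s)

c² = (3×10⁸)² = 9.000×10¹⁶ m²/s²
E₀ = mc² = 2.93 × 9.000×10¹⁶ = 2.637×10¹⁷ J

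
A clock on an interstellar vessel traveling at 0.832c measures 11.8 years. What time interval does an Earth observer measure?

Proper time Δt₀ = 11.8 years
γ = 1/√(1 - 0.832²) = 1.8025
Δt = γΔt₀ = 1.8025 × 11.8 = 21.27 years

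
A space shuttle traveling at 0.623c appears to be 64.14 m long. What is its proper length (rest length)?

Contracted length L = 64.14 m
γ = 1/√(1 - 0.623²) = 1.2784
L₀ = γL = 1.2784 × 64.14 = 82.00 m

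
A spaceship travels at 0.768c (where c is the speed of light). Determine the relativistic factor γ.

v/c = 0.768, so (v/c)² = 0.589824
1 - (v/c)² = 0.410176
γ = 1/√(0.410176) = 1.561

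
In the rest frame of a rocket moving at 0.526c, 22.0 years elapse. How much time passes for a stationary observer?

Proper time Δt₀ = 22.0 years
γ = 1/√(1 - 0.526²) = 1.176
Δt = γΔt₀ = 1.176 × 22.0 = 25.87 years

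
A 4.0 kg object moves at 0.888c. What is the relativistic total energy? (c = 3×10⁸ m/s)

γ = 1/√(1 - 0.888²) = 2.1747
mc² = 4.0 × (3×10⁸)² = 3.600×10¹⁷ J
E = γmc² = 2.1747 × 3.600×10¹⁷ = 7.829×10¹⁷ J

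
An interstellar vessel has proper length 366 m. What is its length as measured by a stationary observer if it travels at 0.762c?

Proper length L₀ = 366 m
γ = 1/√(1 - 0.762²) = 1.544
L = L₀/γ = 366/1.544 = 237.0 m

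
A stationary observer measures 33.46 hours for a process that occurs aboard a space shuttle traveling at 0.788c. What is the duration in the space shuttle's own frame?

Dilated time Δt = 33.46 hours
γ = 1/√(1 - 0.788²) = 1.624
Δt₀ = Δt/γ = 33.46/1.624 = 20.60 hours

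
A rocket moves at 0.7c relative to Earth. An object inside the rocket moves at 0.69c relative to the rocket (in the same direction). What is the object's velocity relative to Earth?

u = (u' + v)/(1 + u'v/c²)
Numerator: 0.69 + 0.7 = 1.39
Denominator: 1 + 0.483 = 1.483
u = 1.39/1.483 = 0.9373c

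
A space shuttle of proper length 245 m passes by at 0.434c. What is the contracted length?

Proper length L₀ = 245 m
γ = 1/√(1 - 0.434²) = 1.110
L = L₀/γ = 245/1.110 = 220.7 m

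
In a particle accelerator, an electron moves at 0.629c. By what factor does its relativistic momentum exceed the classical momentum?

p_rel = γmv, p_class = mv
Ratio = γ = 1/√(1 - 0.629²)
= 1/√(0.604359) = 1.286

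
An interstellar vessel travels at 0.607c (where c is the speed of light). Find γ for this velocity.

v/c = 0.607, so (v/c)² = 0.368449
1 - (v/c)² = 0.631551
γ = 1/√(0.631551) = 1.258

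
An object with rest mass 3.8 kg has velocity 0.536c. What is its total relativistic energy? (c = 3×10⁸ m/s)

γ = 1/√(1 - 0.536²) = 1.1845
mc² = 3.8 × (3×10⁸)² = 3.420×10¹⁷ J
E = γmc² = 1.1845 × 3.420×10¹⁷ = 4.051×10¹⁷ J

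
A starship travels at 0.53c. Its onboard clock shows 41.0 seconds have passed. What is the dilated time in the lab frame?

Proper time Δt₀ = 41.0 seconds
γ = 1/√(1 - 0.53²) = 1.1792
Δt = γΔt₀ = 1.1792 × 41.0 = 48.35 seconds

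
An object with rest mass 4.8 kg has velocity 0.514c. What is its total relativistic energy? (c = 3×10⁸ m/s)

γ = 1/√(1 - 0.514²) = 1.1658
mc² = 4.8 × (3×10⁸)² = 4.320×10¹⁷ J
E = γmc² = 1.1658 × 4.320×10¹⁷ = 5.036×10¹⁷ J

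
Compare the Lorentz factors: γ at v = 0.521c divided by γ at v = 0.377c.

γ₁ = 1/√(1 - 0.521²) = 1.172
γ₂ = 1/√(1 - 0.377²) = 1.080
γ₁/γ₂ = 1.172/1.080 = 1.085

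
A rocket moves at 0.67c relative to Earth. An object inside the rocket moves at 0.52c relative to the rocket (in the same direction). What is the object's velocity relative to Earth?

u = (u' + v)/(1 + u'v/c²)
Numerator: 0.52 + 0.67 = 1.19
Denominator: 1 + 0.3484 = 1.3484
u = 1.19/1.3484 = 0.8825c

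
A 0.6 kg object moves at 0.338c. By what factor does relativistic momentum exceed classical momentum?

p_rel = γmv, p_class = mv
Ratio = γ = 1/√(1 - 0.338²) = 1.063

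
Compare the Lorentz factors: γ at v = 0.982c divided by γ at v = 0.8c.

γ₁ = 1/√(1 - 0.982²) = 5.2943
γ₂ = 1/√(1 - 0.8²) = 1.6667
γ₁/γ₂ = 5.2943/1.6667 = 3.177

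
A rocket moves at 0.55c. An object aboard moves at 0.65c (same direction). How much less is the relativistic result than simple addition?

Classical: u' + v = 0.65 + 0.55 = 1.2c
Relativistic: u = (0.65 + 0.55)/(1 + 0.3575) = 1.2/1.3575 = 0.8840c
Difference: 1.2 - 0.8840 = 0.3160c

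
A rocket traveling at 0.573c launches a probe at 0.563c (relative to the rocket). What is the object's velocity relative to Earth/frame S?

u = (u' + v)/(1 + u'v/c²)
Numerator: 0.563 + 0.573 = 1.136
Denominator: 1 + 0.322599 = 1.322599
u = 1.136/1.322599 = 0.8589c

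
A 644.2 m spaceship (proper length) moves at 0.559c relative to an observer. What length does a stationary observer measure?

Proper length L₀ = 644.2 m
γ = 1/√(1 - 0.559²) = 1.20603
L = L₀/γ = 644.2/1.20603 = 534.1 m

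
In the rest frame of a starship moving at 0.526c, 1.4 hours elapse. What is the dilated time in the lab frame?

Proper time Δt₀ = 1.4 hours
γ = 1/√(1 - 0.526²) = 1.176
Δt = γΔt₀ = 1.176 × 1.4 = 1.646 hours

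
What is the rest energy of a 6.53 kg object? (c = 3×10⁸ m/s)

c² = (3×10⁸)² = 9.000×10¹⁶ m²/s²
E₀ = mc² = 6.53 × 9.000×10¹⁶ = 5.877×10¹⁷ J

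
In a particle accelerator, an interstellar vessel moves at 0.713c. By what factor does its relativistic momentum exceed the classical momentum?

p_rel = γmv, p_class = mv
Ratio = γ = 1/√(1 - 0.713²)
= 1/√(0.491631) = 1.426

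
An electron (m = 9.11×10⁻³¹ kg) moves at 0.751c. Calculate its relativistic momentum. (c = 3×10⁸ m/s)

γ = 1/√(1 - 0.751²) = 1.5145
v = 0.751 × 3×10⁸ = 2.253×10⁸ m/s
p = γmv = 1.5145 × 9.11×10⁻³¹ × 2.253×10⁸ = 3.108×10⁻²² kg·m/s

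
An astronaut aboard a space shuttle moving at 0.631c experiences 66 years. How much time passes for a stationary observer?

Proper time Δt₀ = 66 years
γ = 1/√(1 - 0.631²) = 1.28902
Δt = γΔt₀ = 1.28902 × 66 = 85.08 years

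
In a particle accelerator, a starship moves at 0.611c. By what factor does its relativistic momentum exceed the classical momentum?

p_rel = γmv, p_class = mv
Ratio = γ = 1/√(1 - 0.611²)
= 1/√(0.626679) = 1.263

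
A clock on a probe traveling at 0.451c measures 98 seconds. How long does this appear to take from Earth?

Proper time Δt₀ = 98 seconds
γ = 1/√(1 - 0.451²) = 1.120
Δt = γΔt₀ = 1.120 × 98 = 109.8 seconds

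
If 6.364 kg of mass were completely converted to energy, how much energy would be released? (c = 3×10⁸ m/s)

Using E = mc²:
c² = (3×10⁸)² = 9×10¹⁶ m²/s²
E = 6.364 × 9×10¹⁶ = 5.728×10¹⁷ J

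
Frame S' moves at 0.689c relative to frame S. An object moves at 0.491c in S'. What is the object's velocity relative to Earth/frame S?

u = (u' + v)/(1 + u'v/c²)
Numerator: 0.491 + 0.689 = 1.18
Denominator: 1 + 0.338299 = 1.338299
u = 1.18/1.338299 = 0.8817c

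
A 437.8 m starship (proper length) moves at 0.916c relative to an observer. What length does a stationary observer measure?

Proper length L₀ = 437.8 m
γ = 1/√(1 - 0.916²) = 2.493
L = L₀/γ = 437.8/2.493 = 175.6 m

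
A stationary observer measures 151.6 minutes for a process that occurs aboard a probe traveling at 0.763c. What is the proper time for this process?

Dilated time Δt = 151.6 minutes
γ = 1/√(1 - 0.763²) = 1.54703
Δt₀ = Δt/γ = 151.6/1.54703 = 97.99 minutes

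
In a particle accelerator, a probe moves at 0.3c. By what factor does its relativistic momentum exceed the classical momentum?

p_rel = γmv, p_class = mv
Ratio = γ = 1/√(1 - 0.3²)
= 1/√(0.91) = 1.048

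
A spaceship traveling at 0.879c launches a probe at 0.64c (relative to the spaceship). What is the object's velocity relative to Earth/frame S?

u = (u' + v)/(1 + u'v/c²)
Numerator: 0.64 + 0.879 = 1.519
Denominator: 1 + 0.56256 = 1.56256
u = 1.519/1.56256 = 0.9721c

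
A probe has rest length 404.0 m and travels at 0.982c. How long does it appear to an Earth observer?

Proper length L₀ = 404.0 m
γ = 1/√(1 - 0.982²) = 5.294
L = L₀/γ = 404.0/5.294 = 76.31 m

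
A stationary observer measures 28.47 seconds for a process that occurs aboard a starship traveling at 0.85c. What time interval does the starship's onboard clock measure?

Dilated time Δt = 28.47 seconds
γ = 1/√(1 - 0.85²) = 1.898
Δt₀ = Δt/γ = 28.47/1.898 = 15.00 seconds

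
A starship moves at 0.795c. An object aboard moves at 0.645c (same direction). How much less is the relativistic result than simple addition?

Classical: u' + v = 0.645 + 0.795 = 1.44c
Relativistic: u = (0.645 + 0.795)/(1 + 0.512775) = 1.44/1.512775 = 0.9519c
Difference: 1.44 - 0.9519 = 0.4881c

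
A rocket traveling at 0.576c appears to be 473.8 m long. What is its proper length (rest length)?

Contracted length L = 473.8 m
γ = 1/√(1 - 0.576²) = 1.2233
L₀ = γL = 1.2233 × 473.8 = 579.6 m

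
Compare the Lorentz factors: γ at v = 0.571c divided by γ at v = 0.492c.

γ₁ = 1/√(1 - 0.571²) = 1.218
γ₂ = 1/√(1 - 0.492²) = 1.149
γ₁/γ₂ = 1.218/1.149 = 1.060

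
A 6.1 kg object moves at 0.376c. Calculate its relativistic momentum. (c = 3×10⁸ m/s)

γ = 1/√(1 - 0.376²) = 1.0792
v = 0.376 × 3×10⁸ = 1.128×10⁸ m/s
p = γmv = 1.0792 × 6.1 × 1.128×10⁸ = 7.426×10⁸ kg·m/s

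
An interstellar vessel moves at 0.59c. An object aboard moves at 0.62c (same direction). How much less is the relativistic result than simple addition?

Classical: u' + v = 0.62 + 0.59 = 1.21c
Relativistic: u = (0.62 + 0.59)/(1 + 0.3658) = 1.21/1.3658 = 0.8859c
Difference: 1.21 - 0.8859 = 0.3241c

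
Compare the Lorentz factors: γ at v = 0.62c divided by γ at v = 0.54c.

γ₁ = 1/√(1 - 0.62²) = 1.275
γ₂ = 1/√(1 - 0.54²) = 1.188
γ₁/γ₂ = 1.275/1.188 = 1.073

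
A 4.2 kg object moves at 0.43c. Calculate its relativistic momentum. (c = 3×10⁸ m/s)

γ = 1/√(1 - 0.43²) = 1.1076
v = 0.43 × 3×10⁸ = 1.290×10⁸ m/s
p = γmv = 1.1076 × 4.2 × 1.290×10⁸ = 6.001×10⁸ kg·m/s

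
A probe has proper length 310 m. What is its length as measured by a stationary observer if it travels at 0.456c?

Proper length L₀ = 310 m
γ = 1/√(1 - 0.456²) = 1.1236
L = L₀/γ = 310/1.1236 = 275.9 m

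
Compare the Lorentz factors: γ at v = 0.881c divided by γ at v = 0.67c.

γ₁ = 1/√(1 - 0.881²) = 2.114
γ₂ = 1/√(1 - 0.67²) = 1.347
γ₁/γ₂ = 2.114/1.347 = 1.569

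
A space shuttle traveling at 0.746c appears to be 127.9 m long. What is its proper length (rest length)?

Contracted length L = 127.9 m
γ = 1/√(1 - 0.746²) = 1.502
L₀ = γL = 1.502 × 127.9 = 192.1 m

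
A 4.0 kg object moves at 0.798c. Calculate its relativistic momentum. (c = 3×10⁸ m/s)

γ = 1/√(1 - 0.798²) = 1.659
v = 0.798 × 3×10⁸ = 2.394×10⁸ m/s
p = γmv = 1.659 × 4.0 × 2.394×10⁸ = 1.589×10⁹ kg·m/s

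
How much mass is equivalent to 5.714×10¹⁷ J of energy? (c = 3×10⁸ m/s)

From E = mc², we get m = E/c²
c² = (3×10⁸)² = 9×10¹⁶ m²/s²
m = 5.714×10¹⁷ / 9×10¹⁶ = 6.349 kg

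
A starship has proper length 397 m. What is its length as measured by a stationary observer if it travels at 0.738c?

Proper length L₀ = 397 m
γ = 1/√(1 - 0.738²) = 1.482
L = L₀/γ = 397/1.482 = 267.9 m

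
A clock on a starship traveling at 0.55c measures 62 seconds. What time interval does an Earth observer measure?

Proper time Δt₀ = 62 seconds
γ = 1/√(1 - 0.55²) = 1.1974
Δt = γΔt₀ = 1.1974 × 62 = 74.24 seconds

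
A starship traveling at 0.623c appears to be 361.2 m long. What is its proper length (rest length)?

Contracted length L = 361.2 m
γ = 1/√(1 - 0.623²) = 1.2784
L₀ = γL = 1.2784 × 361.2 = 461.8 m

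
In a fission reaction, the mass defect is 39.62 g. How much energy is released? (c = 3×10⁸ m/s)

Convert mass defect: Δm = 39.62 g = 0.03962 kg
E = Δm·c² = 0.03962 × (3×10⁸)²
= 0.03962 × 9×10¹⁶ = 3.566×10¹⁵ J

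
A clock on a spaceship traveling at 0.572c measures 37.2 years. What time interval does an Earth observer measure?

Proper time Δt₀ = 37.2 years
γ = 1/√(1 - 0.572²) = 1.219
Δt = γΔt₀ = 1.219 × 37.2 = 45.35 years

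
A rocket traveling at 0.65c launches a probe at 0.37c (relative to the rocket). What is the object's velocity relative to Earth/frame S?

u = (u' + v)/(1 + u'v/c²)
Numerator: 0.37 + 0.65 = 1.02
Denominator: 1 + 0.2405 = 1.2405
u = 1.02/1.2405 = 0.8222c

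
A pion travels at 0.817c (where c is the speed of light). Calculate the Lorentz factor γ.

v/c = 0.817, so (v/c)² = 0.667489
1 - (v/c)² = 0.332511
γ = 1/√(0.332511) = 1.734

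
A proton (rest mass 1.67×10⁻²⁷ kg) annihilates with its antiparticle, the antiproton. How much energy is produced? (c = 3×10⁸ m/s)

Both particles have the same rest mass, so total mass = 2m
E = 2m·c² = 2 × 1.67×10⁻²⁷ × (3×10⁸)²
= 2 × 1.67×10⁻²⁷ × 9×10¹⁶
= 3.006×10⁻¹⁰ J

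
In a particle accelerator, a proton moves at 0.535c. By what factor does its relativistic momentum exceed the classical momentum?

p_rel = γmv, p_class = mv
Ratio = γ = 1/√(1 - 0.535²)
= 1/√(0.713775) = 1.184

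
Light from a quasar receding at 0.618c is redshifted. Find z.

β = 0.618
(1+β)/(1-β) = 1.618/0.382 = 4.236
√(4.236) = 2.058
z = 2.058 - 1 = 1.058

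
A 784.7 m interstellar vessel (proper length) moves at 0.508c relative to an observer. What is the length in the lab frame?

Proper length L₀ = 784.7 m
γ = 1/√(1 - 0.508²) = 1.161
L = L₀/γ = 784.7/1.161 = 675.9 m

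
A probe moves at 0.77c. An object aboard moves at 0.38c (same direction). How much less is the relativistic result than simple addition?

Classical: u' + v = 0.38 + 0.77 = 1.15c
Relativistic: u = (0.38 + 0.77)/(1 + 0.2926) = 1.15/1.2926 = 0.8897c
Difference: 1.15 - 0.8897 = 0.2603c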